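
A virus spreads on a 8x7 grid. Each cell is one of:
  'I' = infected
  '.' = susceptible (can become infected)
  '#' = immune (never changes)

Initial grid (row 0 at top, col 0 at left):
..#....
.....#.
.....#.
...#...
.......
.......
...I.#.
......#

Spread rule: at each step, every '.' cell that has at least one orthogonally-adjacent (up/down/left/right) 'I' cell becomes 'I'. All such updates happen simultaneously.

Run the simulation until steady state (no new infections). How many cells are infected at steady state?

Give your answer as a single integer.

Step 0 (initial): 1 infected
Step 1: +4 new -> 5 infected
Step 2: +6 new -> 11 infected
Step 3: +7 new -> 18 infected
Step 4: +7 new -> 25 infected
Step 5: +7 new -> 32 infected
Step 6: +6 new -> 38 infected
Step 7: +5 new -> 43 infected
Step 8: +5 new -> 48 infected
Step 9: +2 new -> 50 infected
Step 10: +0 new -> 50 infected

Answer: 50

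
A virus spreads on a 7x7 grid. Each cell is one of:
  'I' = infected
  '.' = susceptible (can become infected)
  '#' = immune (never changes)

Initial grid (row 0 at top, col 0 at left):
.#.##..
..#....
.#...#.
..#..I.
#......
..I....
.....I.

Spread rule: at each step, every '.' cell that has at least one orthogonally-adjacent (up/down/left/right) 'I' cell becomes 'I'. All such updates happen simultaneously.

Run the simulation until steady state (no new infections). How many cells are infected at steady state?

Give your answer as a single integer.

Answer: 40

Derivation:
Step 0 (initial): 3 infected
Step 1: +10 new -> 13 infected
Step 2: +12 new -> 25 infected
Step 3: +5 new -> 30 infected
Step 4: +5 new -> 35 infected
Step 5: +2 new -> 37 infected
Step 6: +1 new -> 38 infected
Step 7: +2 new -> 40 infected
Step 8: +0 new -> 40 infected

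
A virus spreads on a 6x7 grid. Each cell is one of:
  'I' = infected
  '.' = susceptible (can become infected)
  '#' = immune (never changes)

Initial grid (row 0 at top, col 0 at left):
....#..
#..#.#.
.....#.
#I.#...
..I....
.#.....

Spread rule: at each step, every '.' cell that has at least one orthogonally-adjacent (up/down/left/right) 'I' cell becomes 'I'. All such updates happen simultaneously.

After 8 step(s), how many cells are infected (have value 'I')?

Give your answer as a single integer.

Answer: 33

Derivation:
Step 0 (initial): 2 infected
Step 1: +5 new -> 7 infected
Step 2: +6 new -> 13 infected
Step 3: +7 new -> 20 infected
Step 4: +6 new -> 26 infected
Step 5: +4 new -> 30 infected
Step 6: +1 new -> 31 infected
Step 7: +1 new -> 32 infected
Step 8: +1 new -> 33 infected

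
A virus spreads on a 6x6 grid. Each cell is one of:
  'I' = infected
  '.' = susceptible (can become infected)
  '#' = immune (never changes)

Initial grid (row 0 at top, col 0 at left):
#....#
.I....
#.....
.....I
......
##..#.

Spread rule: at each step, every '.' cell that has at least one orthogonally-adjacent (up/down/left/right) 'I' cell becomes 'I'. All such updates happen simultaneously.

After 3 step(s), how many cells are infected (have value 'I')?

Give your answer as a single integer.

Step 0 (initial): 2 infected
Step 1: +7 new -> 9 infected
Step 2: +9 new -> 18 infected
Step 3: +7 new -> 25 infected

Answer: 25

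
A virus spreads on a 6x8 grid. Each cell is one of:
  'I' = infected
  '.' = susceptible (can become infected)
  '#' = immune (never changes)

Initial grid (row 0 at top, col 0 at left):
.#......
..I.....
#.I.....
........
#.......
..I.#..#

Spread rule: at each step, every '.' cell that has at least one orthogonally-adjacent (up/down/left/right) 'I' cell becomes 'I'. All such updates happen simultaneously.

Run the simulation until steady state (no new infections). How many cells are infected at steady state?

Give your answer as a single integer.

Answer: 43

Derivation:
Step 0 (initial): 3 infected
Step 1: +9 new -> 12 infected
Step 2: +9 new -> 21 infected
Step 3: +7 new -> 28 infected
Step 4: +5 new -> 33 infected
Step 5: +6 new -> 39 infected
Step 6: +4 new -> 43 infected
Step 7: +0 new -> 43 infected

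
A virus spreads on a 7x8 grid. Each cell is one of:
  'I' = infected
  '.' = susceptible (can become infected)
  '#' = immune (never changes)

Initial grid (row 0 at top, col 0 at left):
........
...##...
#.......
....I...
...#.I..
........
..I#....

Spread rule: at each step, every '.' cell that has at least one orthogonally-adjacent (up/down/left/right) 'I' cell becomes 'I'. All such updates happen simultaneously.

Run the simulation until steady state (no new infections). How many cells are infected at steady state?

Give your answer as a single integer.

Step 0 (initial): 3 infected
Step 1: +8 new -> 11 infected
Step 2: +12 new -> 23 infected
Step 3: +10 new -> 33 infected
Step 4: +8 new -> 41 infected
Step 5: +5 new -> 46 infected
Step 6: +4 new -> 50 infected
Step 7: +1 new -> 51 infected
Step 8: +0 new -> 51 infected

Answer: 51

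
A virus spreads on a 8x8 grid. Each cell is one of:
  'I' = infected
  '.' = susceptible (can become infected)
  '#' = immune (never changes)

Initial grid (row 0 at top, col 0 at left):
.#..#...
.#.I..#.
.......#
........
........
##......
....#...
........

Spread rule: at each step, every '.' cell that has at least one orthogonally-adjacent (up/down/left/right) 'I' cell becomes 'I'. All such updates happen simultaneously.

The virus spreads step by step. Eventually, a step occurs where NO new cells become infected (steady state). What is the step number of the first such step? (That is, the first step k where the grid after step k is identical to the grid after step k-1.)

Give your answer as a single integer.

Step 0 (initial): 1 infected
Step 1: +4 new -> 5 infected
Step 2: +5 new -> 10 infected
Step 3: +6 new -> 16 infected
Step 4: +8 new -> 24 infected
Step 5: +9 new -> 33 infected
Step 6: +8 new -> 41 infected
Step 7: +6 new -> 47 infected
Step 8: +5 new -> 52 infected
Step 9: +3 new -> 55 infected
Step 10: +1 new -> 56 infected
Step 11: +0 new -> 56 infected

Answer: 11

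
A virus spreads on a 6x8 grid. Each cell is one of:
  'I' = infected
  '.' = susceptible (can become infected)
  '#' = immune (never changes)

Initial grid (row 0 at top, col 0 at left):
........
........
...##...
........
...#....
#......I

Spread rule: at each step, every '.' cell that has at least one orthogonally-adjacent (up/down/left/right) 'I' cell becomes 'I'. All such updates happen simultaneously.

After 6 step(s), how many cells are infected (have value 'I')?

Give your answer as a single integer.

Step 0 (initial): 1 infected
Step 1: +2 new -> 3 infected
Step 2: +3 new -> 6 infected
Step 3: +4 new -> 10 infected
Step 4: +5 new -> 15 infected
Step 5: +5 new -> 20 infected
Step 6: +5 new -> 25 infected

Answer: 25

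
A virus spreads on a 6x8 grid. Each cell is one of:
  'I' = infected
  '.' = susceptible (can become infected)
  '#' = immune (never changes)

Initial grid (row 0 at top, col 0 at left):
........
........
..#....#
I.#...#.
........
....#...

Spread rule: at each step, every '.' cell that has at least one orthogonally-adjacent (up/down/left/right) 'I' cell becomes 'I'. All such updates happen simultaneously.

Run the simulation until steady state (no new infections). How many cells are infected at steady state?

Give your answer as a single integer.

Answer: 43

Derivation:
Step 0 (initial): 1 infected
Step 1: +3 new -> 4 infected
Step 2: +4 new -> 8 infected
Step 3: +4 new -> 12 infected
Step 4: +4 new -> 16 infected
Step 5: +5 new -> 21 infected
Step 6: +5 new -> 26 infected
Step 7: +6 new -> 32 infected
Step 8: +5 new -> 37 infected
Step 9: +5 new -> 42 infected
Step 10: +1 new -> 43 infected
Step 11: +0 new -> 43 infected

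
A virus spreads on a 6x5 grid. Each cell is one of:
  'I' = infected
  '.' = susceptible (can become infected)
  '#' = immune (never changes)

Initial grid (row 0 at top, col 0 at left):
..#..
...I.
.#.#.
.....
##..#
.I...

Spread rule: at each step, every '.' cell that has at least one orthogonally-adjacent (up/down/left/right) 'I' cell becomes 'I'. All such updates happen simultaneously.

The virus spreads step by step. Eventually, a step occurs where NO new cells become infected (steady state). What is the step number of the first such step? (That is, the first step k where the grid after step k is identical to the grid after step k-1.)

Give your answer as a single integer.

Answer: 6

Derivation:
Step 0 (initial): 2 infected
Step 1: +5 new -> 7 infected
Step 2: +6 new -> 13 infected
Step 3: +6 new -> 19 infected
Step 4: +4 new -> 23 infected
Step 5: +1 new -> 24 infected
Step 6: +0 new -> 24 infected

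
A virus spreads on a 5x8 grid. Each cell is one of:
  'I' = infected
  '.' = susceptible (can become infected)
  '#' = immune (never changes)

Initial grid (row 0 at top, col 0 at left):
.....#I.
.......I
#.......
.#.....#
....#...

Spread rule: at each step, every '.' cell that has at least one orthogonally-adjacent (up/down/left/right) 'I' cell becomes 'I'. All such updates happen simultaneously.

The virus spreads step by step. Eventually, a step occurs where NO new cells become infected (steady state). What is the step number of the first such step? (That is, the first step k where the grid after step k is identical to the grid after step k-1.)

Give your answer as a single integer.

Answer: 12

Derivation:
Step 0 (initial): 2 infected
Step 1: +3 new -> 5 infected
Step 2: +2 new -> 7 infected
Step 3: +3 new -> 10 infected
Step 4: +5 new -> 15 infected
Step 5: +6 new -> 21 infected
Step 6: +4 new -> 25 infected
Step 7: +5 new -> 30 infected
Step 8: +2 new -> 32 infected
Step 9: +1 new -> 33 infected
Step 10: +1 new -> 34 infected
Step 11: +1 new -> 35 infected
Step 12: +0 new -> 35 infected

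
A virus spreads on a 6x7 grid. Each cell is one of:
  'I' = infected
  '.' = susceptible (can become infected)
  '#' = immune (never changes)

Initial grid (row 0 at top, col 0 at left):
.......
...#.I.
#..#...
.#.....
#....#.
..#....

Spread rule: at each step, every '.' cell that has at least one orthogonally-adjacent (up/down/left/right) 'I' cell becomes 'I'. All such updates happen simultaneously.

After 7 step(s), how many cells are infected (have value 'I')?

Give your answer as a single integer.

Step 0 (initial): 1 infected
Step 1: +4 new -> 5 infected
Step 2: +5 new -> 10 infected
Step 3: +3 new -> 13 infected
Step 4: +4 new -> 17 infected
Step 5: +6 new -> 23 infected
Step 6: +6 new -> 29 infected
Step 7: +3 new -> 32 infected

Answer: 32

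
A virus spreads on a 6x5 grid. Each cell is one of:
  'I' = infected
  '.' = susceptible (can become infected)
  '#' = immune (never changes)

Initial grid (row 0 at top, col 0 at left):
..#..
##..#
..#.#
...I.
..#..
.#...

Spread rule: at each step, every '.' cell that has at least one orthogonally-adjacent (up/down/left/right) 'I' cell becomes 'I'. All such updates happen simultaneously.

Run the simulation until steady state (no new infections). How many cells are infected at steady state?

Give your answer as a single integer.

Step 0 (initial): 1 infected
Step 1: +4 new -> 5 infected
Step 2: +4 new -> 9 infected
Step 3: +7 new -> 16 infected
Step 4: +3 new -> 19 infected
Step 5: +1 new -> 20 infected
Step 6: +0 new -> 20 infected

Answer: 20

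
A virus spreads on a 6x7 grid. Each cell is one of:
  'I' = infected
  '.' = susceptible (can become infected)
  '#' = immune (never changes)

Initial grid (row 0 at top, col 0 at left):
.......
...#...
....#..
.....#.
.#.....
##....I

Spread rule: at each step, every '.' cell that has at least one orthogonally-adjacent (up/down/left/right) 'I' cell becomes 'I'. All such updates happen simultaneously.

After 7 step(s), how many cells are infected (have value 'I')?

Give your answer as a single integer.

Answer: 25

Derivation:
Step 0 (initial): 1 infected
Step 1: +2 new -> 3 infected
Step 2: +3 new -> 6 infected
Step 3: +3 new -> 9 infected
Step 4: +5 new -> 14 infected
Step 5: +4 new -> 18 infected
Step 6: +4 new -> 22 infected
Step 7: +3 new -> 25 infected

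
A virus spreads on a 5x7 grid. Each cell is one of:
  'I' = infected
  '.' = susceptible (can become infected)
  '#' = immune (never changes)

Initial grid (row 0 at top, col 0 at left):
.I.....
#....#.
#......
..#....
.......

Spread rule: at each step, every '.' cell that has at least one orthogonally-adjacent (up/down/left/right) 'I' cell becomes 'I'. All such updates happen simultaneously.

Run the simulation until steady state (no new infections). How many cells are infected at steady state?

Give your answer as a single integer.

Step 0 (initial): 1 infected
Step 1: +3 new -> 4 infected
Step 2: +3 new -> 7 infected
Step 3: +4 new -> 11 infected
Step 4: +5 new -> 16 infected
Step 5: +5 new -> 21 infected
Step 6: +4 new -> 25 infected
Step 7: +3 new -> 28 infected
Step 8: +2 new -> 30 infected
Step 9: +1 new -> 31 infected
Step 10: +0 new -> 31 infected

Answer: 31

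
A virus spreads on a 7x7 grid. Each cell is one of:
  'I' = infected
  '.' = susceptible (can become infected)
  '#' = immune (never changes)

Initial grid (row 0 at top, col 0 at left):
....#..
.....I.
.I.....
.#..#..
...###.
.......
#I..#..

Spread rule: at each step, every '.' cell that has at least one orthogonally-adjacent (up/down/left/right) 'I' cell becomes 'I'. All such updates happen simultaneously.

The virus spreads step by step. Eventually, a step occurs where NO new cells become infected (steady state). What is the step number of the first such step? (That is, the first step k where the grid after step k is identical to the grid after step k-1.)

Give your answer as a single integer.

Step 0 (initial): 3 infected
Step 1: +9 new -> 12 infected
Step 2: +15 new -> 27 infected
Step 3: +8 new -> 35 infected
Step 4: +2 new -> 37 infected
Step 5: +2 new -> 39 infected
Step 6: +2 new -> 41 infected
Step 7: +0 new -> 41 infected

Answer: 7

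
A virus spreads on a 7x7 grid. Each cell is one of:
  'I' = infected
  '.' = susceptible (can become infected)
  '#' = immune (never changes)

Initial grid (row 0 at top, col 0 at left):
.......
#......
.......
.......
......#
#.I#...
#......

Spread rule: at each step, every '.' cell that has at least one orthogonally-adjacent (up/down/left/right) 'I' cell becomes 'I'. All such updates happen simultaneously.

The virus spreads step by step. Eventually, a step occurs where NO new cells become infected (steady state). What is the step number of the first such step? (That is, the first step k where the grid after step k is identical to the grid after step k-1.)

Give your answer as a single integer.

Step 0 (initial): 1 infected
Step 1: +3 new -> 4 infected
Step 2: +5 new -> 9 infected
Step 3: +6 new -> 15 infected
Step 4: +8 new -> 23 infected
Step 5: +8 new -> 31 infected
Step 6: +6 new -> 37 infected
Step 7: +4 new -> 41 infected
Step 8: +2 new -> 43 infected
Step 9: +1 new -> 44 infected
Step 10: +0 new -> 44 infected

Answer: 10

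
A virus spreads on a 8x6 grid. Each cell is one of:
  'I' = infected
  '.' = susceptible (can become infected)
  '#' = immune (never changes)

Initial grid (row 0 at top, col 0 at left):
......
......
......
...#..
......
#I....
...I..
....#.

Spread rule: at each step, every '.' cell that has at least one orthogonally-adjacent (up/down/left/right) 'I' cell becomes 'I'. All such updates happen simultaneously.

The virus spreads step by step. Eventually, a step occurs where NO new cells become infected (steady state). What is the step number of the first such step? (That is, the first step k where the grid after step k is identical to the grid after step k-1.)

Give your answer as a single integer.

Step 0 (initial): 2 infected
Step 1: +7 new -> 9 infected
Step 2: +9 new -> 18 infected
Step 3: +7 new -> 25 infected
Step 4: +5 new -> 30 infected
Step 5: +6 new -> 36 infected
Step 6: +5 new -> 41 infected
Step 7: +3 new -> 44 infected
Step 8: +1 new -> 45 infected
Step 9: +0 new -> 45 infected

Answer: 9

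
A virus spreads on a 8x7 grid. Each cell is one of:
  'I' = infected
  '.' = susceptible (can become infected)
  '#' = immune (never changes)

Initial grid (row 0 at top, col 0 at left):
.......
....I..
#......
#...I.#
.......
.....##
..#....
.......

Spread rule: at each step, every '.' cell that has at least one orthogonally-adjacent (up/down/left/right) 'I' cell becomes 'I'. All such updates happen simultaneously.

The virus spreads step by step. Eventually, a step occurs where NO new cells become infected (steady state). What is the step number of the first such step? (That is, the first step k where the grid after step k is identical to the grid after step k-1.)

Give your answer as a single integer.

Step 0 (initial): 2 infected
Step 1: +7 new -> 9 infected
Step 2: +10 new -> 19 infected
Step 3: +10 new -> 29 infected
Step 4: +8 new -> 37 infected
Step 5: +6 new -> 43 infected
Step 6: +4 new -> 47 infected
Step 7: +2 new -> 49 infected
Step 8: +1 new -> 50 infected
Step 9: +0 new -> 50 infected

Answer: 9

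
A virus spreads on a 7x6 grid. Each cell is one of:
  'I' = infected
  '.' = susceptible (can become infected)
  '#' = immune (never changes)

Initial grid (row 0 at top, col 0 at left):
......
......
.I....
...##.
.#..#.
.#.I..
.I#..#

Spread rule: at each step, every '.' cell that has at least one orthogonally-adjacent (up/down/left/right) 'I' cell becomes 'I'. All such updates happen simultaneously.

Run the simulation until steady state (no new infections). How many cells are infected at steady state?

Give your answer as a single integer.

Answer: 35

Derivation:
Step 0 (initial): 3 infected
Step 1: +9 new -> 12 infected
Step 2: +10 new -> 22 infected
Step 3: +6 new -> 28 infected
Step 4: +4 new -> 32 infected
Step 5: +2 new -> 34 infected
Step 6: +1 new -> 35 infected
Step 7: +0 new -> 35 infected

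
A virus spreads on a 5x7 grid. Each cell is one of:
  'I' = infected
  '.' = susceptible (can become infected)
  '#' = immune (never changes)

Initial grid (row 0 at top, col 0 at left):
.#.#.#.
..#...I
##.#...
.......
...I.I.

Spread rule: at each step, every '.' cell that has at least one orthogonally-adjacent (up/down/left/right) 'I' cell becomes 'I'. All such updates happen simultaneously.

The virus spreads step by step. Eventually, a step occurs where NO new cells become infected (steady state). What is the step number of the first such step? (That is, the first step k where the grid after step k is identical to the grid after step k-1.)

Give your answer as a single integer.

Answer: 5

Derivation:
Step 0 (initial): 3 infected
Step 1: +8 new -> 11 infected
Step 2: +6 new -> 17 infected
Step 3: +6 new -> 23 infected
Step 4: +1 new -> 24 infected
Step 5: +0 new -> 24 infected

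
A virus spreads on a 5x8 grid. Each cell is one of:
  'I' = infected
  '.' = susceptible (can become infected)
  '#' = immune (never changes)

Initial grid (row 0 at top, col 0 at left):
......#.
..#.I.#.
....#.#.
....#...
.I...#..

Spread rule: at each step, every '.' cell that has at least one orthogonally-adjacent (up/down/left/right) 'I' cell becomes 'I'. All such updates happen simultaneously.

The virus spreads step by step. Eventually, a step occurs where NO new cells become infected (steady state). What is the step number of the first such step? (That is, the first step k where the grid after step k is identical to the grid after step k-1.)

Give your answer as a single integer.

Step 0 (initial): 2 infected
Step 1: +6 new -> 8 infected
Step 2: +8 new -> 16 infected
Step 3: +7 new -> 23 infected
Step 4: +3 new -> 26 infected
Step 5: +3 new -> 29 infected
Step 6: +2 new -> 31 infected
Step 7: +1 new -> 32 infected
Step 8: +1 new -> 33 infected
Step 9: +0 new -> 33 infected

Answer: 9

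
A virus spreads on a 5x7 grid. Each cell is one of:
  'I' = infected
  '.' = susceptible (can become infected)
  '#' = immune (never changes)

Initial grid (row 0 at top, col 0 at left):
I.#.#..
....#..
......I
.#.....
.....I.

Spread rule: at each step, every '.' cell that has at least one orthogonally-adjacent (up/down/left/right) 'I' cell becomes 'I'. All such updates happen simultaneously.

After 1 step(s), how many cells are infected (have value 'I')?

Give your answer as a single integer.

Step 0 (initial): 3 infected
Step 1: +8 new -> 11 infected

Answer: 11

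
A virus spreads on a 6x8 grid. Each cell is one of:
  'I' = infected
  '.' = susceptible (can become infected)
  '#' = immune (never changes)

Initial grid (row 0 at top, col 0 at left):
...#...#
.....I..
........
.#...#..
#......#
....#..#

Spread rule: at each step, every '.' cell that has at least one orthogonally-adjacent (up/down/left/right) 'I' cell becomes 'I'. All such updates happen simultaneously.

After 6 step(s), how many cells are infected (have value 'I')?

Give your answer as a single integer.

Step 0 (initial): 1 infected
Step 1: +4 new -> 5 infected
Step 2: +6 new -> 11 infected
Step 3: +5 new -> 16 infected
Step 4: +7 new -> 23 infected
Step 5: +7 new -> 30 infected
Step 6: +5 new -> 35 infected

Answer: 35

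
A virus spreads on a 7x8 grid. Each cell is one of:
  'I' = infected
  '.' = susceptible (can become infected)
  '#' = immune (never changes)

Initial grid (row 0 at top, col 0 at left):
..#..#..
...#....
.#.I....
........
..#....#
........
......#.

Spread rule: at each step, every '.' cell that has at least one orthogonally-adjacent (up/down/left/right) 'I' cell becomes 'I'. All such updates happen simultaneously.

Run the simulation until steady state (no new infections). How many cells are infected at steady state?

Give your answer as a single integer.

Step 0 (initial): 1 infected
Step 1: +3 new -> 4 infected
Step 2: +6 new -> 10 infected
Step 3: +8 new -> 18 infected
Step 4: +12 new -> 30 infected
Step 5: +11 new -> 41 infected
Step 6: +5 new -> 46 infected
Step 7: +2 new -> 48 infected
Step 8: +1 new -> 49 infected
Step 9: +0 new -> 49 infected

Answer: 49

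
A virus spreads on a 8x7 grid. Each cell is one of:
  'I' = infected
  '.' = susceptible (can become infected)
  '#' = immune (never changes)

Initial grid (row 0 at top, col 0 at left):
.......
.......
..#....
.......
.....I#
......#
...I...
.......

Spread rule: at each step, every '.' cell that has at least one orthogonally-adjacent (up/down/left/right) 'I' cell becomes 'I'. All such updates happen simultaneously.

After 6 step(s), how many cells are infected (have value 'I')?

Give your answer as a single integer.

Step 0 (initial): 2 infected
Step 1: +7 new -> 9 infected
Step 2: +10 new -> 19 infected
Step 3: +10 new -> 29 infected
Step 4: +9 new -> 38 infected
Step 5: +5 new -> 43 infected
Step 6: +4 new -> 47 infected

Answer: 47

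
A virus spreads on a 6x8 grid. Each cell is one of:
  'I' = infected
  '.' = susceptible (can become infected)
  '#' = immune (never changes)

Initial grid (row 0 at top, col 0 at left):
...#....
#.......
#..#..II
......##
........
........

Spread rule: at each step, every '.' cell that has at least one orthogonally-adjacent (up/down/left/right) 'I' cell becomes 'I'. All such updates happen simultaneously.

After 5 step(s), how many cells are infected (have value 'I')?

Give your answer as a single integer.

Step 0 (initial): 2 infected
Step 1: +3 new -> 5 infected
Step 2: +5 new -> 10 infected
Step 3: +4 new -> 14 infected
Step 4: +6 new -> 20 infected
Step 5: +6 new -> 26 infected

Answer: 26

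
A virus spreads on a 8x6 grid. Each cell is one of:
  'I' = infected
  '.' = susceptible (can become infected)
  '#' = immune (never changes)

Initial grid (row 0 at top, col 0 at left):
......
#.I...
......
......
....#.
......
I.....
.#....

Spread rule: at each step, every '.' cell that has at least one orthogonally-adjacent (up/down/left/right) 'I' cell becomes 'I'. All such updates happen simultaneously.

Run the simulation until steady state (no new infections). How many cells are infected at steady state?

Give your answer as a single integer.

Answer: 45

Derivation:
Step 0 (initial): 2 infected
Step 1: +7 new -> 9 infected
Step 2: +9 new -> 18 infected
Step 3: +13 new -> 31 infected
Step 4: +7 new -> 38 infected
Step 5: +4 new -> 42 infected
Step 6: +3 new -> 45 infected
Step 7: +0 new -> 45 infected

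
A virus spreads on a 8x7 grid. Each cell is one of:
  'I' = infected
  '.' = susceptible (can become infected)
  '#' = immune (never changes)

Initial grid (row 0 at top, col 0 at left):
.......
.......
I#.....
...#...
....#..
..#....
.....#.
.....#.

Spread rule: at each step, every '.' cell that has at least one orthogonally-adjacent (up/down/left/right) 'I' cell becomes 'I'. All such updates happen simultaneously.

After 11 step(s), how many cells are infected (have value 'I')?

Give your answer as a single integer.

Answer: 50

Derivation:
Step 0 (initial): 1 infected
Step 1: +2 new -> 3 infected
Step 2: +4 new -> 7 infected
Step 3: +5 new -> 12 infected
Step 4: +6 new -> 18 infected
Step 5: +6 new -> 24 infected
Step 6: +6 new -> 30 infected
Step 7: +7 new -> 37 infected
Step 8: +6 new -> 43 infected
Step 9: +4 new -> 47 infected
Step 10: +2 new -> 49 infected
Step 11: +1 new -> 50 infected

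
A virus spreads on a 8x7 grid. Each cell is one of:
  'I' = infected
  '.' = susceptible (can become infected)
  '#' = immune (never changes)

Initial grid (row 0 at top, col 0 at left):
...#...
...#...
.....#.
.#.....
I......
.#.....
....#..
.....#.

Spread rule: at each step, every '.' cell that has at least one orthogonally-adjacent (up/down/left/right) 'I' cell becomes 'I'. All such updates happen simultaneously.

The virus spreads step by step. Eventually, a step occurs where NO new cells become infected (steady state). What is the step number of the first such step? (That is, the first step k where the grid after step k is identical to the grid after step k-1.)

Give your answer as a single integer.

Step 0 (initial): 1 infected
Step 1: +3 new -> 4 infected
Step 2: +3 new -> 7 infected
Step 3: +7 new -> 14 infected
Step 4: +8 new -> 22 infected
Step 5: +8 new -> 30 infected
Step 6: +6 new -> 36 infected
Step 7: +5 new -> 41 infected
Step 8: +4 new -> 45 infected
Step 9: +3 new -> 48 infected
Step 10: +1 new -> 49 infected
Step 11: +0 new -> 49 infected

Answer: 11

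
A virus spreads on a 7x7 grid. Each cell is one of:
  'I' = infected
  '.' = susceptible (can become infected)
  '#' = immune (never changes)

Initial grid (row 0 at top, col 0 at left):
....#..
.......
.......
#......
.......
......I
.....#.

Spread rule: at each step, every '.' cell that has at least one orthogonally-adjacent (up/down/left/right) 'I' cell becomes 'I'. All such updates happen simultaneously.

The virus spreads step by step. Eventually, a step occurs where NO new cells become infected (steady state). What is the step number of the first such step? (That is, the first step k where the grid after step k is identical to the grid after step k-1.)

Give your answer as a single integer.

Step 0 (initial): 1 infected
Step 1: +3 new -> 4 infected
Step 2: +3 new -> 7 infected
Step 3: +5 new -> 12 infected
Step 4: +6 new -> 18 infected
Step 5: +7 new -> 25 infected
Step 6: +7 new -> 32 infected
Step 7: +5 new -> 37 infected
Step 8: +3 new -> 40 infected
Step 9: +3 new -> 43 infected
Step 10: +2 new -> 45 infected
Step 11: +1 new -> 46 infected
Step 12: +0 new -> 46 infected

Answer: 12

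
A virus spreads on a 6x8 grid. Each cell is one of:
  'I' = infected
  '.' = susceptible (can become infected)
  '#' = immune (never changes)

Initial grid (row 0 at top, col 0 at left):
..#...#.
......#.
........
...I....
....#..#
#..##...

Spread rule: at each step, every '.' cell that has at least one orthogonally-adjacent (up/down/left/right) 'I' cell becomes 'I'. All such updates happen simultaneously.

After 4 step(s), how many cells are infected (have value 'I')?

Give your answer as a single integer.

Answer: 31

Derivation:
Step 0 (initial): 1 infected
Step 1: +4 new -> 5 infected
Step 2: +6 new -> 11 infected
Step 3: +10 new -> 21 infected
Step 4: +10 new -> 31 infected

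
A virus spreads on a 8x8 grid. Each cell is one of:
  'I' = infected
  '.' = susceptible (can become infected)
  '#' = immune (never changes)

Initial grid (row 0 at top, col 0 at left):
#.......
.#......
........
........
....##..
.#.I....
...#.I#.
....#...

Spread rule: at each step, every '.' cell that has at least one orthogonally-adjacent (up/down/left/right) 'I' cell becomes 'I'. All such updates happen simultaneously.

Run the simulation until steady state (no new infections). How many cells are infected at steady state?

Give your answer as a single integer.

Step 0 (initial): 2 infected
Step 1: +6 new -> 8 infected
Step 2: +5 new -> 13 infected
Step 3: +9 new -> 22 infected
Step 4: +12 new -> 34 infected
Step 5: +10 new -> 44 infected
Step 6: +6 new -> 50 infected
Step 7: +5 new -> 55 infected
Step 8: +1 new -> 56 infected
Step 9: +0 new -> 56 infected

Answer: 56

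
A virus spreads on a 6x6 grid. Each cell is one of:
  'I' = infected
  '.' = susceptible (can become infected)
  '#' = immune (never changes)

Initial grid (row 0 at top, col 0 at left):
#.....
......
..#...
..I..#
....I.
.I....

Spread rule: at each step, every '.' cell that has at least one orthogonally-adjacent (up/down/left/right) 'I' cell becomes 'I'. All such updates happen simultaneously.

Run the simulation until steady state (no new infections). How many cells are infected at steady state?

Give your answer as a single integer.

Step 0 (initial): 3 infected
Step 1: +10 new -> 13 infected
Step 2: +7 new -> 20 infected
Step 3: +5 new -> 25 infected
Step 4: +6 new -> 31 infected
Step 5: +2 new -> 33 infected
Step 6: +0 new -> 33 infected

Answer: 33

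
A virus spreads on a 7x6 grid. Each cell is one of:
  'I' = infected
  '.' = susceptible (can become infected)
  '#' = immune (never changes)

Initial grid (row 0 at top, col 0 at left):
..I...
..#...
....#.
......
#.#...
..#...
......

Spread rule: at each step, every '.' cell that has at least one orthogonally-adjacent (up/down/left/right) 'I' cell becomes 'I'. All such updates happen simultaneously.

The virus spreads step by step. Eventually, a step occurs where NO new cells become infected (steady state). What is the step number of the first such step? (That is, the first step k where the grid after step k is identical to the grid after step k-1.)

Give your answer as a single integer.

Step 0 (initial): 1 infected
Step 1: +2 new -> 3 infected
Step 2: +4 new -> 7 infected
Step 3: +5 new -> 12 infected
Step 4: +5 new -> 17 infected
Step 5: +6 new -> 23 infected
Step 6: +4 new -> 27 infected
Step 7: +5 new -> 32 infected
Step 8: +4 new -> 36 infected
Step 9: +1 new -> 37 infected
Step 10: +0 new -> 37 infected

Answer: 10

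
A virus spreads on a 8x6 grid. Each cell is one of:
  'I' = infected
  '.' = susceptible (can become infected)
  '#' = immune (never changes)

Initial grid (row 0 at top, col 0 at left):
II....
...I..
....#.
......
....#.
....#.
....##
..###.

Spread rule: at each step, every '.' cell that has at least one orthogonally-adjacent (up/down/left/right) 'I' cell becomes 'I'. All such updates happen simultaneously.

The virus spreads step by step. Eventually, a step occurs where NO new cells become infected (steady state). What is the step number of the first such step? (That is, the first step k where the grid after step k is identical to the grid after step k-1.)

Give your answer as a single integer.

Step 0 (initial): 3 infected
Step 1: +7 new -> 10 infected
Step 2: +6 new -> 16 infected
Step 3: +7 new -> 23 infected
Step 4: +5 new -> 28 infected
Step 5: +5 new -> 33 infected
Step 6: +4 new -> 37 infected
Step 7: +2 new -> 39 infected
Step 8: +0 new -> 39 infected

Answer: 8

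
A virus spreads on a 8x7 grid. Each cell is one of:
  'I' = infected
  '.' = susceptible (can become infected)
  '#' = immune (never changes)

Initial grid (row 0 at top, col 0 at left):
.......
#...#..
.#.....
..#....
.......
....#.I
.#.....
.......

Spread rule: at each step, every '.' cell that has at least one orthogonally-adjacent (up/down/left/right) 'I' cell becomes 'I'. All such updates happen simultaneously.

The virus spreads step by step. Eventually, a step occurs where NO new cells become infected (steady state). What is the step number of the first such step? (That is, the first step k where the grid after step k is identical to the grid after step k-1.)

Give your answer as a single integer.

Step 0 (initial): 1 infected
Step 1: +3 new -> 4 infected
Step 2: +4 new -> 8 infected
Step 3: +5 new -> 13 infected
Step 4: +6 new -> 19 infected
Step 5: +8 new -> 27 infected
Step 6: +5 new -> 32 infected
Step 7: +7 new -> 39 infected
Step 8: +5 new -> 44 infected
Step 9: +4 new -> 48 infected
Step 10: +1 new -> 49 infected
Step 11: +1 new -> 50 infected
Step 12: +0 new -> 50 infected

Answer: 12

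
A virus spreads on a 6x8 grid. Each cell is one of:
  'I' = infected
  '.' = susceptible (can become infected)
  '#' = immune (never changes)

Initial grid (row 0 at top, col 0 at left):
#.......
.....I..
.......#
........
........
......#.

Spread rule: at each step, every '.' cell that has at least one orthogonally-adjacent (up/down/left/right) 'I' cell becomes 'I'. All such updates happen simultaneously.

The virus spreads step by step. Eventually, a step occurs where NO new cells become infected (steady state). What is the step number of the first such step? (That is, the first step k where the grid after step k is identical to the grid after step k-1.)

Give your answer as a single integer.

Answer: 10

Derivation:
Step 0 (initial): 1 infected
Step 1: +4 new -> 5 infected
Step 2: +7 new -> 12 infected
Step 3: +7 new -> 19 infected
Step 4: +8 new -> 27 infected
Step 5: +7 new -> 34 infected
Step 6: +5 new -> 39 infected
Step 7: +3 new -> 42 infected
Step 8: +2 new -> 44 infected
Step 9: +1 new -> 45 infected
Step 10: +0 new -> 45 infected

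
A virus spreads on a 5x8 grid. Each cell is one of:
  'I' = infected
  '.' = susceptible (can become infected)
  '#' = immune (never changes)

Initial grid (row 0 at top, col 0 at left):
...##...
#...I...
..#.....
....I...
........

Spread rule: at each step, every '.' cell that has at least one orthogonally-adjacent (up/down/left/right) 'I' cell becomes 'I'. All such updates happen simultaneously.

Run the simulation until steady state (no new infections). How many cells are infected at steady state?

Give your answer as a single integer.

Step 0 (initial): 2 infected
Step 1: +6 new -> 8 infected
Step 2: +9 new -> 17 infected
Step 3: +9 new -> 26 infected
Step 4: +7 new -> 33 infected
Step 5: +3 new -> 36 infected
Step 6: +0 new -> 36 infected

Answer: 36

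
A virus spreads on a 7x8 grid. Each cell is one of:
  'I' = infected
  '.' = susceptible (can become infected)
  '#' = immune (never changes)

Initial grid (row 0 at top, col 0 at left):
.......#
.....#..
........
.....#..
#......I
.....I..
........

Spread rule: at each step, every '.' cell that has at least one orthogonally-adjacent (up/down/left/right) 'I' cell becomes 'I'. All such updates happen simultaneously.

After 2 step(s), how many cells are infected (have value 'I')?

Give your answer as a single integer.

Answer: 16

Derivation:
Step 0 (initial): 2 infected
Step 1: +7 new -> 9 infected
Step 2: +7 new -> 16 infected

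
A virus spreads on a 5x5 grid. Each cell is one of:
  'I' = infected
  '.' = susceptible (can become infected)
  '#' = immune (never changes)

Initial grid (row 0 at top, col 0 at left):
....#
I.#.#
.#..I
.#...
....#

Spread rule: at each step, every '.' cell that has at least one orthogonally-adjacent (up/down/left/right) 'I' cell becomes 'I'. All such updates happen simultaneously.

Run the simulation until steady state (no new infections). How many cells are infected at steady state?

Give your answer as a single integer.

Step 0 (initial): 2 infected
Step 1: +5 new -> 7 infected
Step 2: +5 new -> 12 infected
Step 3: +5 new -> 17 infected
Step 4: +2 new -> 19 infected
Step 5: +0 new -> 19 infected

Answer: 19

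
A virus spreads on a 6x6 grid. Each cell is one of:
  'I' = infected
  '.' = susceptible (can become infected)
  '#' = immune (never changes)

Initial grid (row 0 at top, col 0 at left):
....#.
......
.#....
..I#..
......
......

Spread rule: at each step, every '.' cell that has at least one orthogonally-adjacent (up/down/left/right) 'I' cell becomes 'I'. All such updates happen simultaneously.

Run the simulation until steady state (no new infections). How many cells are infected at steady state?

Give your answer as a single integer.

Answer: 33

Derivation:
Step 0 (initial): 1 infected
Step 1: +3 new -> 4 infected
Step 2: +6 new -> 10 infected
Step 3: +9 new -> 19 infected
Step 4: +9 new -> 28 infected
Step 5: +4 new -> 32 infected
Step 6: +1 new -> 33 infected
Step 7: +0 new -> 33 infected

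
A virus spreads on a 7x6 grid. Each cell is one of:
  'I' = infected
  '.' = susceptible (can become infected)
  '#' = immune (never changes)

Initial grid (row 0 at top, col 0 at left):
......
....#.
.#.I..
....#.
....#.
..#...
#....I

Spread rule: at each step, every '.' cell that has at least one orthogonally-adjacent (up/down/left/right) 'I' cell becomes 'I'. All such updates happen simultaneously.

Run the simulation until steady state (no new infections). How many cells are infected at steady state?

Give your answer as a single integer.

Step 0 (initial): 2 infected
Step 1: +6 new -> 8 infected
Step 2: +8 new -> 16 infected
Step 3: +9 new -> 25 infected
Step 4: +6 new -> 31 infected
Step 5: +4 new -> 35 infected
Step 6: +1 new -> 36 infected
Step 7: +0 new -> 36 infected

Answer: 36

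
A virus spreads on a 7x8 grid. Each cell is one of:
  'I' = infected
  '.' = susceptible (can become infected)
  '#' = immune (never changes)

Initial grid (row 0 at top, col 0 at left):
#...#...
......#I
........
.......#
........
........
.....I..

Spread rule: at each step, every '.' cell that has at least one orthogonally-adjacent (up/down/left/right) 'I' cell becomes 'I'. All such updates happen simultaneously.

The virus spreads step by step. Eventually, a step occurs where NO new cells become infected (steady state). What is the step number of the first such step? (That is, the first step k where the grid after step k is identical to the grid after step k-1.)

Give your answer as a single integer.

Answer: 10

Derivation:
Step 0 (initial): 2 infected
Step 1: +5 new -> 7 infected
Step 2: +7 new -> 14 infected
Step 3: +9 new -> 23 infected
Step 4: +7 new -> 30 infected
Step 5: +6 new -> 36 infected
Step 6: +5 new -> 41 infected
Step 7: +5 new -> 46 infected
Step 8: +4 new -> 50 infected
Step 9: +2 new -> 52 infected
Step 10: +0 new -> 52 infected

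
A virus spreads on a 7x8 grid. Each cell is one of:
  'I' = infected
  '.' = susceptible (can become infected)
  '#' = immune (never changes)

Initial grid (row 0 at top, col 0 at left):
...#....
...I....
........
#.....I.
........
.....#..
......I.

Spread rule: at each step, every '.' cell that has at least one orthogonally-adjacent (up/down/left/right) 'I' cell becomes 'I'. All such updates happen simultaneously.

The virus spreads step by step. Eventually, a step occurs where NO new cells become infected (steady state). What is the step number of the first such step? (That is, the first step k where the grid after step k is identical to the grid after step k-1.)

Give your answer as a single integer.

Step 0 (initial): 3 infected
Step 1: +10 new -> 13 infected
Step 2: +15 new -> 28 infected
Step 3: +11 new -> 39 infected
Step 4: +7 new -> 46 infected
Step 5: +3 new -> 49 infected
Step 6: +3 new -> 52 infected
Step 7: +1 new -> 53 infected
Step 8: +0 new -> 53 infected

Answer: 8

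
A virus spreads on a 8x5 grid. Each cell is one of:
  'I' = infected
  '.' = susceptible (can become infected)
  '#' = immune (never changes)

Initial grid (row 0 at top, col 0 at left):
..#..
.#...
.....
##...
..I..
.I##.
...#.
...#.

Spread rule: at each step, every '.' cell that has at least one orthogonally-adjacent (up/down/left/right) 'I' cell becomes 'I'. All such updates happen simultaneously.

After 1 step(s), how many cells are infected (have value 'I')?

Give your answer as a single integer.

Step 0 (initial): 2 infected
Step 1: +5 new -> 7 infected

Answer: 7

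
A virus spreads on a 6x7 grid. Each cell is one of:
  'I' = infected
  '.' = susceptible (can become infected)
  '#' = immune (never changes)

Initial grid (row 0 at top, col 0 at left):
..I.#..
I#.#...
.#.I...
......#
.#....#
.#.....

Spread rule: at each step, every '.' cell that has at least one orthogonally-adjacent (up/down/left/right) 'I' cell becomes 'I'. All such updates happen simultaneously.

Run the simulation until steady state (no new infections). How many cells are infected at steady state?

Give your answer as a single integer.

Step 0 (initial): 3 infected
Step 1: +8 new -> 11 infected
Step 2: +6 new -> 17 infected
Step 3: +8 new -> 25 infected
Step 4: +6 new -> 31 infected
Step 5: +2 new -> 33 infected
Step 6: +1 new -> 34 infected
Step 7: +0 new -> 34 infected

Answer: 34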